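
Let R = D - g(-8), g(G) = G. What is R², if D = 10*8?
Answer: 7744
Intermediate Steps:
D = 80
R = 88 (R = 80 - 1*(-8) = 80 + 8 = 88)
R² = 88² = 7744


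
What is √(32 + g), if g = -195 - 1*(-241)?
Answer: √78 ≈ 8.8318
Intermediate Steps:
g = 46 (g = -195 + 241 = 46)
√(32 + g) = √(32 + 46) = √78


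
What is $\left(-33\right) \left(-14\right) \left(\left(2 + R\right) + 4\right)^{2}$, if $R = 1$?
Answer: $22638$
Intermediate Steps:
$\left(-33\right) \left(-14\right) \left(\left(2 + R\right) + 4\right)^{2} = \left(-33\right) \left(-14\right) \left(\left(2 + 1\right) + 4\right)^{2} = 462 \left(3 + 4\right)^{2} = 462 \cdot 7^{2} = 462 \cdot 49 = 22638$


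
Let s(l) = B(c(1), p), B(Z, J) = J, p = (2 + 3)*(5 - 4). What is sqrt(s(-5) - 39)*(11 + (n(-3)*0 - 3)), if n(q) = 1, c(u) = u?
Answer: 8*I*sqrt(34) ≈ 46.648*I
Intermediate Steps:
p = 5 (p = 5*1 = 5)
s(l) = 5
sqrt(s(-5) - 39)*(11 + (n(-3)*0 - 3)) = sqrt(5 - 39)*(11 + (1*0 - 3)) = sqrt(-34)*(11 + (0 - 3)) = (I*sqrt(34))*(11 - 3) = (I*sqrt(34))*8 = 8*I*sqrt(34)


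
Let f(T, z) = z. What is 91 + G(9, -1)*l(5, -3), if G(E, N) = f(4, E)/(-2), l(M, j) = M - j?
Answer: 55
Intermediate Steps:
G(E, N) = -E/2 (G(E, N) = E/(-2) = E*(-½) = -E/2)
91 + G(9, -1)*l(5, -3) = 91 + (-½*9)*(5 - 1*(-3)) = 91 - 9*(5 + 3)/2 = 91 - 9/2*8 = 91 - 36 = 55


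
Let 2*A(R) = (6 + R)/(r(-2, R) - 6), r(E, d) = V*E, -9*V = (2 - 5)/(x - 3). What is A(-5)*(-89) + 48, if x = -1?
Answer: 1947/35 ≈ 55.629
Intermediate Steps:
V = -1/12 (V = -(2 - 5)/(9*(-1 - 3)) = -(-1)/(3*(-4)) = -(-1)*(-1)/(3*4) = -⅑*¾ = -1/12 ≈ -0.083333)
r(E, d) = -E/12
A(R) = -18/35 - 3*R/35 (A(R) = ((6 + R)/(-1/12*(-2) - 6))/2 = ((6 + R)/(⅙ - 6))/2 = ((6 + R)/(-35/6))/2 = ((6 + R)*(-6/35))/2 = (-36/35 - 6*R/35)/2 = -18/35 - 3*R/35)
A(-5)*(-89) + 48 = (-18/35 - 3/35*(-5))*(-89) + 48 = (-18/35 + 3/7)*(-89) + 48 = -3/35*(-89) + 48 = 267/35 + 48 = 1947/35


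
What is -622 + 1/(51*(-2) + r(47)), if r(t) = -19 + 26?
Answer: -59091/95 ≈ -622.01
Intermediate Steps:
r(t) = 7
-622 + 1/(51*(-2) + r(47)) = -622 + 1/(51*(-2) + 7) = -622 + 1/(-102 + 7) = -622 + 1/(-95) = -622 - 1/95 = -59091/95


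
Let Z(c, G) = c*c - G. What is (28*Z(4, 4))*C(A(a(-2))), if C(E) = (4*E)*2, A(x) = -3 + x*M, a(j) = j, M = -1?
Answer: -2688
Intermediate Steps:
Z(c, G) = c**2 - G
A(x) = -3 - x (A(x) = -3 + x*(-1) = -3 - x)
C(E) = 8*E
(28*Z(4, 4))*C(A(a(-2))) = (28*(4**2 - 1*4))*(8*(-3 - 1*(-2))) = (28*(16 - 4))*(8*(-3 + 2)) = (28*12)*(8*(-1)) = 336*(-8) = -2688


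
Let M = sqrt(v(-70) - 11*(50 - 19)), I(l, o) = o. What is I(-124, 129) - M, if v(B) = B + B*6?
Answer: 129 - I*sqrt(831) ≈ 129.0 - 28.827*I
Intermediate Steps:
v(B) = 7*B (v(B) = B + 6*B = 7*B)
M = I*sqrt(831) (M = sqrt(7*(-70) - 11*(50 - 19)) = sqrt(-490 - 11*31) = sqrt(-490 - 341) = sqrt(-831) = I*sqrt(831) ≈ 28.827*I)
I(-124, 129) - M = 129 - I*sqrt(831)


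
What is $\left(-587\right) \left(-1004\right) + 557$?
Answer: $589905$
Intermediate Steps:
$\left(-587\right) \left(-1004\right) + 557 = 589348 + 557 = 589905$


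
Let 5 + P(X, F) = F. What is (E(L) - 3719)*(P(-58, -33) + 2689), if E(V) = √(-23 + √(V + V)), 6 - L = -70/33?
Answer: -9859069 + 241*I*√(25047 - 66*√4422)/3 ≈ -9.8591e+6 + 11546.0*I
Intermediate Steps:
P(X, F) = -5 + F
L = 268/33 (L = 6 - (-70)/33 = 6 - 1*(-70/33) = 6 + 70/33 = 268/33 ≈ 8.1212)
E(V) = √(-23 + √2*√V) (E(V) = √(-23 + √(2*V)) = √(-23 + √2*√V))
(E(L) - 3719)*(P(-58, -33) + 2689) = (√(-23 + √2*√(268/33)) - 3719)*((-5 - 33) + 2689) = (√(-23 + √2*(2*√2211/33)) - 3719)*(-38 + 2689) = (√(-23 + 2*√4422/33) - 3719)*2651 = (-3719 + √(-23 + 2*√4422/33))*2651 = -9859069 + 2651*√(-23 + 2*√4422/33)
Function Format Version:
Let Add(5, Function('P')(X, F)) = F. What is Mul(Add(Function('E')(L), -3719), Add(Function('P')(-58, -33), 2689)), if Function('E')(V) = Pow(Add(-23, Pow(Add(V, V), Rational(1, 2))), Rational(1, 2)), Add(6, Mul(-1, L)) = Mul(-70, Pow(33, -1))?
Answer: Add(-9859069, Mul(Rational(241, 3), I, Pow(Add(25047, Mul(-66, Pow(4422, Rational(1, 2)))), Rational(1, 2)))) ≈ Add(-9.8591e+6, Mul(11546., I))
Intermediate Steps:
Function('P')(X, F) = Add(-5, F)
L = Rational(268, 33) (L = Add(6, Mul(-1, Mul(-70, Pow(33, -1)))) = Add(6, Mul(-1, Mul(-70, Rational(1, 33)))) = Add(6, Mul(-1, Rational(-70, 33))) = Add(6, Rational(70, 33)) = Rational(268, 33) ≈ 8.1212)
Function('E')(V) = Pow(Add(-23, Mul(Pow(2, Rational(1, 2)), Pow(V, Rational(1, 2)))), Rational(1, 2)) (Function('E')(V) = Pow(Add(-23, Pow(Mul(2, V), Rational(1, 2))), Rational(1, 2)) = Pow(Add(-23, Mul(Pow(2, Rational(1, 2)), Pow(V, Rational(1, 2)))), Rational(1, 2)))
Mul(Add(Function('E')(L), -3719), Add(Function('P')(-58, -33), 2689)) = Mul(Add(Pow(Add(-23, Mul(Pow(2, Rational(1, 2)), Pow(Rational(268, 33), Rational(1, 2)))), Rational(1, 2)), -3719), Add(Add(-5, -33), 2689)) = Mul(Add(Pow(Add(-23, Mul(Pow(2, Rational(1, 2)), Mul(Rational(2, 33), Pow(2211, Rational(1, 2))))), Rational(1, 2)), -3719), Add(-38, 2689)) = Mul(Add(Pow(Add(-23, Mul(Rational(2, 33), Pow(4422, Rational(1, 2)))), Rational(1, 2)), -3719), 2651) = Mul(Add(-3719, Pow(Add(-23, Mul(Rational(2, 33), Pow(4422, Rational(1, 2)))), Rational(1, 2))), 2651) = Add(-9859069, Mul(2651, Pow(Add(-23, Mul(Rational(2, 33), Pow(4422, Rational(1, 2)))), Rational(1, 2))))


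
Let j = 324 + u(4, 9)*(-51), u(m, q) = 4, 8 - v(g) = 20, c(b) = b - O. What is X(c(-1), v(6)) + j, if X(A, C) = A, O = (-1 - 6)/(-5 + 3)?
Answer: 231/2 ≈ 115.50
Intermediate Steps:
O = 7/2 (O = -7/(-2) = -7*(-½) = 7/2 ≈ 3.5000)
c(b) = -7/2 + b (c(b) = b - 1*7/2 = b - 7/2 = -7/2 + b)
v(g) = -12 (v(g) = 8 - 1*20 = 8 - 20 = -12)
j = 120 (j = 324 + 4*(-51) = 324 - 204 = 120)
X(c(-1), v(6)) + j = (-7/2 - 1) + 120 = -9/2 + 120 = 231/2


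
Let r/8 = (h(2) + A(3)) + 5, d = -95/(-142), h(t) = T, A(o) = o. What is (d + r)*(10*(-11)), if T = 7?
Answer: -942425/71 ≈ -13274.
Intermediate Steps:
h(t) = 7
d = 95/142 (d = -95*(-1/142) = 95/142 ≈ 0.66901)
r = 120 (r = 8*((7 + 3) + 5) = 8*(10 + 5) = 8*15 = 120)
(d + r)*(10*(-11)) = (95/142 + 120)*(10*(-11)) = (17135/142)*(-110) = -942425/71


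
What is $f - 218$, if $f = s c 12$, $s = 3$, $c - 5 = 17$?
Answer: $574$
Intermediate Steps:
$c = 22$ ($c = 5 + 17 = 22$)
$f = 792$ ($f = 3 \cdot 22 \cdot 12 = 66 \cdot 12 = 792$)
$f - 218 = 792 - 218 = 574$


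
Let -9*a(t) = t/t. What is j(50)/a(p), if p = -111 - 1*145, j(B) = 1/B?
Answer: -9/50 ≈ -0.18000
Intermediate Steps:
p = -256 (p = -111 - 145 = -256)
a(t) = -1/9 (a(t) = -t/(9*t) = -1/9*1 = -1/9)
j(50)/a(p) = 1/(50*(-1/9)) = (1/50)*(-9) = -9/50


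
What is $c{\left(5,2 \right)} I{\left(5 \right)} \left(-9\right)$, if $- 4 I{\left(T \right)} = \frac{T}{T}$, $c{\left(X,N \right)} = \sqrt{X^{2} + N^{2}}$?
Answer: $\frac{9 \sqrt{29}}{4} \approx 12.117$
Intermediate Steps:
$c{\left(X,N \right)} = \sqrt{N^{2} + X^{2}}$
$I{\left(T \right)} = - \frac{1}{4}$ ($I{\left(T \right)} = - \frac{T \frac{1}{T}}{4} = \left(- \frac{1}{4}\right) 1 = - \frac{1}{4}$)
$c{\left(5,2 \right)} I{\left(5 \right)} \left(-9\right) = \sqrt{2^{2} + 5^{2}} \left(- \frac{1}{4}\right) \left(-9\right) = \sqrt{4 + 25} \left(- \frac{1}{4}\right) \left(-9\right) = \sqrt{29} \left(- \frac{1}{4}\right) \left(-9\right) = - \frac{\sqrt{29}}{4} \left(-9\right) = \frac{9 \sqrt{29}}{4}$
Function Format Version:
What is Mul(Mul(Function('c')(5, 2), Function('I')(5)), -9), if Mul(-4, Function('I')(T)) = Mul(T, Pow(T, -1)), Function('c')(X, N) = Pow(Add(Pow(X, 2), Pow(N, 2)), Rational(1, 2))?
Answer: Mul(Rational(9, 4), Pow(29, Rational(1, 2))) ≈ 12.117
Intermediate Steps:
Function('c')(X, N) = Pow(Add(Pow(N, 2), Pow(X, 2)), Rational(1, 2))
Function('I')(T) = Rational(-1, 4) (Function('I')(T) = Mul(Rational(-1, 4), Mul(T, Pow(T, -1))) = Mul(Rational(-1, 4), 1) = Rational(-1, 4))
Mul(Mul(Function('c')(5, 2), Function('I')(5)), -9) = Mul(Mul(Pow(Add(Pow(2, 2), Pow(5, 2)), Rational(1, 2)), Rational(-1, 4)), -9) = Mul(Mul(Pow(Add(4, 25), Rational(1, 2)), Rational(-1, 4)), -9) = Mul(Mul(Pow(29, Rational(1, 2)), Rational(-1, 4)), -9) = Mul(Mul(Rational(-1, 4), Pow(29, Rational(1, 2))), -9) = Mul(Rational(9, 4), Pow(29, Rational(1, 2)))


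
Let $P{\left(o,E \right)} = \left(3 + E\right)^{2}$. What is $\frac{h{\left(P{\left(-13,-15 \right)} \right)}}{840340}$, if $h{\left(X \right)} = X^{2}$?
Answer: $\frac{5184}{210085} \approx 0.024676$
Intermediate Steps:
$\frac{h{\left(P{\left(-13,-15 \right)} \right)}}{840340} = \frac{\left(\left(3 - 15\right)^{2}\right)^{2}}{840340} = \left(\left(-12\right)^{2}\right)^{2} \cdot \frac{1}{840340} = 144^{2} \cdot \frac{1}{840340} = 20736 \cdot \frac{1}{840340} = \frac{5184}{210085}$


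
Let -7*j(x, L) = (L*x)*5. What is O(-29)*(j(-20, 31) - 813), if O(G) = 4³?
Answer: -165824/7 ≈ -23689.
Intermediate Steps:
O(G) = 64
j(x, L) = -5*L*x/7 (j(x, L) = -L*x*5/7 = -5*L*x/7)
O(-29)*(j(-20, 31) - 813) = 64*(-5/7*31*(-20) - 813) = 64*(3100/7 - 813) = 64*(-2591/7) = -165824/7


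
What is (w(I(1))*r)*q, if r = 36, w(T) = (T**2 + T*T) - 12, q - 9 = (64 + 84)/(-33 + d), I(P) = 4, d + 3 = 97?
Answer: 501840/61 ≈ 8226.9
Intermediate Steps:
d = 94 (d = -3 + 97 = 94)
q = 697/61 (q = 9 + (64 + 84)/(-33 + 94) = 9 + 148/61 = 697/61 ≈ 11.426)
w(T) = -12 + 2*T**2 (w(T) = (T**2 + T**2) - 12 = 2*T**2 - 12 = -12 + 2*T**2)
(w(I(1))*r)*q = ((-12 + 2*4**2)*36)*(697/61) = ((-12 + 2*16)*36)*(697/61) = ((-12 + 32)*36)*(697/61) = (20*36)*(697/61) = 720*(697/61) = 501840/61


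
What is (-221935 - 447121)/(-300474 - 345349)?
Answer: 669056/645823 ≈ 1.0360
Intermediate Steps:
(-221935 - 447121)/(-300474 - 345349) = -669056/(-645823) = -669056*(-1/645823) = 669056/645823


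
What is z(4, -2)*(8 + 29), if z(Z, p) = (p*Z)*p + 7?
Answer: 851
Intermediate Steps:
z(Z, p) = 7 + Z*p**2 (z(Z, p) = (Z*p)*p + 7 = Z*p**2 + 7 = 7 + Z*p**2)
z(4, -2)*(8 + 29) = (7 + 4*(-2)**2)*(8 + 29) = (7 + 4*4)*37 = (7 + 16)*37 = 23*37 = 851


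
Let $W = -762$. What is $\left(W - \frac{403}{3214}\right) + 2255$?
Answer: $\frac{4798099}{3214} \approx 1492.9$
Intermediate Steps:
$\left(W - \frac{403}{3214}\right) + 2255 = \left(-762 - \frac{403}{3214}\right) + 2255 = - \frac{2449471}{3214} + 2255 = \frac{4798099}{3214}$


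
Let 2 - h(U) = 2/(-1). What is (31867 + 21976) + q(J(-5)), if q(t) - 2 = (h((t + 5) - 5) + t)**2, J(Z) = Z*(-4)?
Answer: 54421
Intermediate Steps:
h(U) = 4 (h(U) = 2 - 2/(-1) = 2 - 2*(-1) = 2 - 1*(-2) = 2 + 2 = 4)
J(Z) = -4*Z
q(t) = 2 + (4 + t)**2
(31867 + 21976) + q(J(-5)) = (31867 + 21976) + (2 + (4 - 4*(-5))**2) = 53843 + (2 + (4 + 20)**2) = 53843 + (2 + 24**2) = 53843 + (2 + 576) = 53843 + 578 = 54421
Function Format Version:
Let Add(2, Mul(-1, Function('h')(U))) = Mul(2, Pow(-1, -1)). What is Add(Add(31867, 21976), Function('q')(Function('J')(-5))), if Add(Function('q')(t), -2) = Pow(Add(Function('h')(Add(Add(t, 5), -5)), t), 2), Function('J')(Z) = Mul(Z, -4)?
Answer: 54421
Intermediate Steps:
Function('h')(U) = 4 (Function('h')(U) = Add(2, Mul(-1, Mul(2, Pow(-1, -1)))) = Add(2, Mul(-1, Mul(2, -1))) = Add(2, Mul(-1, -2)) = Add(2, 2) = 4)
Function('J')(Z) = Mul(-4, Z)
Function('q')(t) = Add(2, Pow(Add(4, t), 2))
Add(Add(31867, 21976), Function('q')(Function('J')(-5))) = Add(Add(31867, 21976), Add(2, Pow(Add(4, Mul(-4, -5)), 2))) = Add(53843, Add(2, Pow(Add(4, 20), 2))) = Add(53843, Add(2, Pow(24, 2))) = Add(53843, Add(2, 576)) = Add(53843, 578) = 54421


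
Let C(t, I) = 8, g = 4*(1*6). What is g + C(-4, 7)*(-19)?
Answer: -128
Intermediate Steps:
g = 24 (g = 4*6 = 24)
g + C(-4, 7)*(-19) = 24 + 8*(-19) = 24 - 152 = -128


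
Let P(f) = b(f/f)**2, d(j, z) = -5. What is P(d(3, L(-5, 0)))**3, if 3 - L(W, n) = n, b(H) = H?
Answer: 1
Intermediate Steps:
L(W, n) = 3 - n
P(f) = 1 (P(f) = (f/f)**2 = 1**2 = 1)
P(d(3, L(-5, 0)))**3 = 1**3 = 1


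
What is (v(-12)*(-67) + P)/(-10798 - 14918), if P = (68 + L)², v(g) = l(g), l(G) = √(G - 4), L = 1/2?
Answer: -18769/102864 + 67*I/6429 ≈ -0.18246 + 0.010422*I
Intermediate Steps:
L = ½ ≈ 0.50000
l(G) = √(-4 + G)
v(g) = √(-4 + g)
P = 18769/4 (P = (68 + ½)² = (137/2)² = 18769/4 ≈ 4692.3)
(v(-12)*(-67) + P)/(-10798 - 14918) = (√(-4 - 12)*(-67) + 18769/4)/(-10798 - 14918) = (√(-16)*(-67) + 18769/4)/(-25716) = ((4*I)*(-67) + 18769/4)*(-1/25716) = (-268*I + 18769/4)*(-1/25716) = (18769/4 - 268*I)*(-1/25716) = -18769/102864 + 67*I/6429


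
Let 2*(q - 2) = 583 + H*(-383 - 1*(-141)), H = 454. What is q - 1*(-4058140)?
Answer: 8006999/2 ≈ 4.0035e+6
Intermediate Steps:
q = -109281/2 (q = 2 + (583 + 454*(-383 - 1*(-141)))/2 = 2 + (583 + 454*(-383 + 141))/2 = 2 + (583 + 454*(-242))/2 = 2 + (583 - 109868)/2 = 2 + (½)*(-109285) = 2 - 109285/2 = -109281/2 ≈ -54641.)
q - 1*(-4058140) = -109281/2 - 1*(-4058140) = -109281/2 + 4058140 = 8006999/2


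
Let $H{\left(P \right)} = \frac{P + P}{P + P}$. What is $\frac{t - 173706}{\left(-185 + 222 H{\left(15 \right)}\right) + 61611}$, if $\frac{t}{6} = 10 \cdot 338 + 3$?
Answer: $- \frac{9588}{3853} \approx -2.4884$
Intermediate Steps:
$t = 20298$ ($t = 6 \left(10 \cdot 338 + 3\right) = 6 \left(3380 + 3\right) = 6 \cdot 3383 = 20298$)
$H{\left(P \right)} = 1$ ($H{\left(P \right)} = \frac{2 P}{2 P} = 2 P \frac{1}{2 P} = 1$)
$\frac{t - 173706}{\left(-185 + 222 H{\left(15 \right)}\right) + 61611} = \frac{20298 - 173706}{\left(-185 + 222 \cdot 1\right) + 61611} = - \frac{153408}{\left(-185 + 222\right) + 61611} = - \frac{153408}{37 + 61611} = - \frac{153408}{61648} = \left(-153408\right) \frac{1}{61648} = - \frac{9588}{3853}$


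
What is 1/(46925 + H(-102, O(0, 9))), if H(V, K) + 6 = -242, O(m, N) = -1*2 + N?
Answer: 1/46677 ≈ 2.1424e-5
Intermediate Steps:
O(m, N) = -2 + N
H(V, K) = -248 (H(V, K) = -6 - 242 = -248)
1/(46925 + H(-102, O(0, 9))) = 1/(46925 - 248) = 1/46677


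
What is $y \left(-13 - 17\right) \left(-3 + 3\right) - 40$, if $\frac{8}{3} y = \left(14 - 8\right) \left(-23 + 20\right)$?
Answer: $-40$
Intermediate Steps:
$y = - \frac{27}{4}$ ($y = \frac{3 \left(14 - 8\right) \left(-23 + 20\right)}{8} = \frac{3 \cdot 6 \left(-3\right)}{8} = \frac{3}{8} \left(-18\right) = - \frac{27}{4} \approx -6.75$)
$y \left(-13 - 17\right) \left(-3 + 3\right) - 40 = - \frac{27 \left(-13 - 17\right) \left(-3 + 3\right)}{4} - 40 = - \frac{27 \left(\left(-30\right) 0\right)}{4} - 40 = \left(- \frac{27}{4}\right) 0 - 40 = 0 - 40 = -40$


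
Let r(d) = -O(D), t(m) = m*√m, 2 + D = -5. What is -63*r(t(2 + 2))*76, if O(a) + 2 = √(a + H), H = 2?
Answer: -9576 + 4788*I*√5 ≈ -9576.0 + 10706.0*I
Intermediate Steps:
D = -7 (D = -2 - 5 = -7)
O(a) = -2 + √(2 + a) (O(a) = -2 + √(a + 2) = -2 + √(2 + a))
t(m) = m^(3/2)
r(d) = 2 - I*√5 (r(d) = -(-2 + √(2 - 7)) = -(-2 + √(-5)) = -(-2 + I*√5) = 2 - I*√5)
-63*r(t(2 + 2))*76 = -63*(2 - I*√5)*76 = (-126 + 63*I*√5)*76 = -9576 + 4788*I*√5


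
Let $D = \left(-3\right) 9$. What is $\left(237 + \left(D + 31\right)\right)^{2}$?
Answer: $58081$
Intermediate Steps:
$D = -27$
$\left(237 + \left(D + 31\right)\right)^{2} = \left(237 + \left(-27 + 31\right)\right)^{2} = \left(237 + 4\right)^{2} = 241^{2} = 58081$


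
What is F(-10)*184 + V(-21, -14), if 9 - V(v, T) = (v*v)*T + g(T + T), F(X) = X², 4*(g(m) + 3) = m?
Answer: 24593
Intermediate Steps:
g(m) = -3 + m/4
V(v, T) = 12 - T/2 - T*v² (V(v, T) = 9 - ((v*v)*T + (-3 + (T + T)/4)) = 9 - (v²*T + (-3 + (2*T)/4)) = 9 - (T*v² + (-3 + T/2)) = 9 - (-3 + T/2 + T*v²) = 9 + (3 - T/2 - T*v²) = 12 - T/2 - T*v²)
F(-10)*184 + V(-21, -14) = (-10)²*184 + (12 - ½*(-14) - 1*(-14)*(-21)²) = 100*184 + (12 + 7 - 1*(-14)*441) = 18400 + (12 + 7 + 6174) = 18400 + 6193 = 24593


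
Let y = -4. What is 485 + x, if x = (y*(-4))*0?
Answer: 485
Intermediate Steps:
x = 0 (x = -4*(-4)*0 = 16*0 = 0)
485 + x = 485 + 0 = 485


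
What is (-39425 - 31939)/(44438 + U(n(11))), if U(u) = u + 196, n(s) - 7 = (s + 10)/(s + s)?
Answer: -1570008/982123 ≈ -1.5986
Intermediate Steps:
n(s) = 7 + (10 + s)/(2*s) (n(s) = 7 + (s + 10)/(s + s) = 7 + (10 + s)/((2*s)) = 7 + (10 + s)*(1/(2*s)) = 7 + (10 + s)/(2*s))
U(u) = 196 + u
(-39425 - 31939)/(44438 + U(n(11))) = (-39425 - 31939)/(44438 + (196 + (15/2 + 5/11))) = -71364/(44438 + (196 + (15/2 + 5*(1/11)))) = -71364/(44438 + (196 + (15/2 + 5/11))) = -71364/(44438 + (196 + 175/22)) = -71364/(44438 + 4487/22) = -71364/982123/22 = -71364*22/982123 = -1570008/982123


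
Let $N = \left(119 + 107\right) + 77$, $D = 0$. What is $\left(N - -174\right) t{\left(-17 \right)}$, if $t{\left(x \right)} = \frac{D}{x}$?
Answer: $0$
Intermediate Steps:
$N = 303$ ($N = 226 + 77 = 303$)
$t{\left(x \right)} = 0$ ($t{\left(x \right)} = \frac{0}{x} = 0$)
$\left(N - -174\right) t{\left(-17 \right)} = \left(303 - -174\right) 0 = \left(303 + 174\right) 0 = 477 \cdot 0 = 0$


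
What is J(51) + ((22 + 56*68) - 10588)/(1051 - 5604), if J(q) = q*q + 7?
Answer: 11880982/4553 ≈ 2609.5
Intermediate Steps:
J(q) = 7 + q² (J(q) = q² + 7 = 7 + q²)
J(51) + ((22 + 56*68) - 10588)/(1051 - 5604) = (7 + 51²) + ((22 + 56*68) - 10588)/(1051 - 5604) = (7 + 2601) + ((22 + 3808) - 10588)/(-4553) = 2608 + (3830 - 10588)*(-1/4553) = 2608 - 6758*(-1/4553) = 2608 + 6758/4553 = 11880982/4553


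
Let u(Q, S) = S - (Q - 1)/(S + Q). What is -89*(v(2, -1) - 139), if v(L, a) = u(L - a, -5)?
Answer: 12727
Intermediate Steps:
u(Q, S) = S - (-1 + Q)/(Q + S)
v(L, a) = (26 - 6*L + 6*a)/(-5 + L - a) (v(L, a) = (1 + (-5)² - (L - a) + (L - a)*(-5))/((L - a) - 5) = (1 + 25 + (a - L) + (-5*L + 5*a))/(-5 + L - a) = (26 - 6*L + 6*a)/(-5 + L - a))
-89*(v(2, -1) - 139) = -89*(2*(-13 - 3*(-1) + 3*2)/(5 - 1 - 1*2) - 139) = -89*(2*(-13 + 3 + 6)/(5 - 1 - 2) - 139) = -89*(2*(-4)/2 - 139) = -89*(2*(½)*(-4) - 139) = -89*(-4 - 139) = -89*(-143) = 12727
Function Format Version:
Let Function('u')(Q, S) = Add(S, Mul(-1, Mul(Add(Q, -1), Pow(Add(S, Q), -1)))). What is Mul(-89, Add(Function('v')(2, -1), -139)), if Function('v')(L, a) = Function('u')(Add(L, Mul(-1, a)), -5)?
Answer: 12727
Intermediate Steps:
Function('u')(Q, S) = Add(S, Mul(-1, Pow(Add(Q, S), -1), Add(-1, Q))) (Function('u')(Q, S) = Add(S, Mul(-1, Mul(Add(-1, Q), Pow(Add(Q, S), -1)))) = Add(S, Mul(-1, Mul(Pow(Add(Q, S), -1), Add(-1, Q)))) = Add(S, Mul(-1, Pow(Add(Q, S), -1), Add(-1, Q))))
Function('v')(L, a) = Mul(Pow(Add(-5, L, Mul(-1, a)), -1), Add(26, Mul(-6, L), Mul(6, a))) (Function('v')(L, a) = Mul(Pow(Add(Add(L, Mul(-1, a)), -5), -1), Add(1, Pow(-5, 2), Mul(-1, Add(L, Mul(-1, a))), Mul(Add(L, Mul(-1, a)), -5))) = Mul(Pow(Add(-5, L, Mul(-1, a)), -1), Add(1, 25, Add(a, Mul(-1, L)), Add(Mul(-5, L), Mul(5, a)))) = Mul(Pow(Add(-5, L, Mul(-1, a)), -1), Add(26, Mul(-6, L), Mul(6, a))))
Mul(-89, Add(Function('v')(2, -1), -139)) = Mul(-89, Add(Mul(2, Pow(Add(5, -1, Mul(-1, 2)), -1), Add(-13, Mul(-3, -1), Mul(3, 2))), -139)) = Mul(-89, Add(Mul(2, Pow(Add(5, -1, -2), -1), Add(-13, 3, 6)), -139)) = Mul(-89, Add(Mul(2, Pow(2, -1), -4), -139)) = Mul(-89, Add(Mul(2, Rational(1, 2), -4), -139)) = Mul(-89, Add(-4, -139)) = Mul(-89, -143) = 12727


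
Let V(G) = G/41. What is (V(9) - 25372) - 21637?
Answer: -1927360/41 ≈ -47009.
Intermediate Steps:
V(G) = G/41 (V(G) = G*(1/41) = G/41)
(V(9) - 25372) - 21637 = ((1/41)*9 - 25372) - 21637 = (9/41 - 25372) - 21637 = -1040243/41 - 21637 = -1927360/41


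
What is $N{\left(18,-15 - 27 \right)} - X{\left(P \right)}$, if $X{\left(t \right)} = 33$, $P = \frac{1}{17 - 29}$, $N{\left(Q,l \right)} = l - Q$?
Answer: $-93$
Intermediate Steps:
$P = - \frac{1}{12}$ ($P = \frac{1}{-12} = - \frac{1}{12} \approx -0.083333$)
$N{\left(18,-15 - 27 \right)} - X{\left(P \right)} = \left(\left(-15 - 27\right) - 18\right) - 33 = \left(-42 - 18\right) - 33 = -60 - 33 = -93$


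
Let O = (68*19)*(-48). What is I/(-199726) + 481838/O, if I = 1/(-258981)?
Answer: -2076932150706551/267316036216608 ≈ -7.7696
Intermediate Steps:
I = -1/258981 ≈ -3.8613e-6
O = -62016 (O = 1292*(-48) = -62016)
I/(-199726) + 481838/O = -1/258981/(-199726) + 481838/(-62016) = -1/258981*(-1/199726) + 481838*(-1/62016) = 1/51725239206 - 240919/31008 = -2076932150706551/267316036216608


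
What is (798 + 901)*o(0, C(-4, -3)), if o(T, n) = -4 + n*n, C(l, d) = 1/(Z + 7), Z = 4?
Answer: -820617/121 ≈ -6782.0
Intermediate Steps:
C(l, d) = 1/11 (C(l, d) = 1/(4 + 7) = 1/11)
o(T, n) = -4 + n**2
(798 + 901)*o(0, C(-4, -3)) = (798 + 901)*(-4 + (1/11)**2) = 1699*(-4 + 1/121) = 1699*(-483/121) = -820617/121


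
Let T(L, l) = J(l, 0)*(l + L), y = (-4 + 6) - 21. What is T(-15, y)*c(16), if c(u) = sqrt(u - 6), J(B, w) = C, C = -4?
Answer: 136*sqrt(10) ≈ 430.07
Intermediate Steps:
J(B, w) = -4
y = -19 (y = 2 - 21 = -19)
c(u) = sqrt(-6 + u)
T(L, l) = -4*L - 4*l (T(L, l) = -4*(l + L) = -4*(L + l) = -4*L - 4*l)
T(-15, y)*c(16) = (-4*(-15) - 4*(-19))*sqrt(-6 + 16) = (60 + 76)*sqrt(10) = 136*sqrt(10)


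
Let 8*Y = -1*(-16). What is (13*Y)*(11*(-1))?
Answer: -286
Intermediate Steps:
Y = 2 (Y = (-1*(-16))/8 = (1/8)*16 = 2)
(13*Y)*(11*(-1)) = (13*2)*(11*(-1)) = 26*(-11) = -286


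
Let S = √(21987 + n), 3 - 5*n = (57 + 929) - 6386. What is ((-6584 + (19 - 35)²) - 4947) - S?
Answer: -11275 - √576690/5 ≈ -11427.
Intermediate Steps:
n = 5403/5 (n = ⅗ - ((57 + 929) - 6386)/5 = ⅗ - (986 - 6386)/5 = ⅗ - ⅕*(-5400) = ⅗ + 1080 = 5403/5 ≈ 1080.6)
S = √576690/5 (S = √(21987 + 5403/5) = √(115338/5) = √576690/5 ≈ 151.88)
((-6584 + (19 - 35)²) - 4947) - S = ((-6584 + (19 - 35)²) - 4947) - √576690/5 = ((-6584 + (-16)²) - 4947) - √576690/5 = ((-6584 + 256) - 4947) - √576690/5 = (-6328 - 4947) - √576690/5 = -11275 - √576690/5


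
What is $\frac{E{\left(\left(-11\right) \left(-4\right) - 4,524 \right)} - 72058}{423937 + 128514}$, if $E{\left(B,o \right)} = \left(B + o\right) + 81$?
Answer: $- \frac{71413}{552451} \approx -0.12927$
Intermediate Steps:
$E{\left(B,o \right)} = 81 + B + o$
$\frac{E{\left(\left(-11\right) \left(-4\right) - 4,524 \right)} - 72058}{423937 + 128514} = \frac{\left(81 - -40 + 524\right) - 72058}{423937 + 128514} = \frac{\left(81 + \left(44 - 4\right) + 524\right) - 72058}{552451} = \left(\left(81 + 40 + 524\right) - 72058\right) \frac{1}{552451} = \left(645 - 72058\right) \frac{1}{552451} = \left(-71413\right) \frac{1}{552451} = - \frac{71413}{552451}$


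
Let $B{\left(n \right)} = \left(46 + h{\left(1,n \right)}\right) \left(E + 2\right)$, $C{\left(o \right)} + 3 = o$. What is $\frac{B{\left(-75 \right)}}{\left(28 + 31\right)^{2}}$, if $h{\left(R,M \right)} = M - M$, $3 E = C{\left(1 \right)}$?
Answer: $\frac{184}{10443} \approx 0.017619$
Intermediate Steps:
$C{\left(o \right)} = -3 + o$
$E = - \frac{2}{3}$ ($E = \frac{-3 + 1}{3} = \frac{1}{3} \left(-2\right) = - \frac{2}{3} \approx -0.66667$)
$h{\left(R,M \right)} = 0$
$B{\left(n \right)} = \frac{184}{3}$ ($B{\left(n \right)} = \left(46 + 0\right) \left(- \frac{2}{3} + 2\right) = 46 \cdot \frac{4}{3} = \frac{184}{3}$)
$\frac{B{\left(-75 \right)}}{\left(28 + 31\right)^{2}} = \frac{184}{3 \left(28 + 31\right)^{2}} = \frac{184}{3 \cdot 59^{2}} = \frac{184}{3 \cdot 3481} = \frac{184}{3} \cdot \frac{1}{3481} = \frac{184}{10443}$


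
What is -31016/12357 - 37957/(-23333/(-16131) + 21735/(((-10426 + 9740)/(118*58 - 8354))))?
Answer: -1543654908123403/467300261777094 ≈ -3.3033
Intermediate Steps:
-31016/12357 - 37957/(-23333/(-16131) + 21735/(((-10426 + 9740)/(118*58 - 8354)))) = -31016*1/12357 - 37957/(-23333*(-1/16131) + 21735/((-686/(6844 - 8354)))) = -31016/12357 - 37957/(23333/16131 + 21735/((-686/(-1510)))) = -31016/12357 - 37957/(23333/16131 + 21735/((-686*(-1/1510)))) = -31016/12357 - 37957/(23333/16131 + 21735/(343/755)) = -31016/12357 - 37957/(23333/16131 + 21735*(755/343)) = -31016/12357 - 37957/(23333/16131 + 2344275/49) = -31016/12357 - 37957/37816643342/790419 = -31016/12357 - 37957*790419/37816643342 = -31016/12357 - 30001933983/37816643342 = -1543654908123403/467300261777094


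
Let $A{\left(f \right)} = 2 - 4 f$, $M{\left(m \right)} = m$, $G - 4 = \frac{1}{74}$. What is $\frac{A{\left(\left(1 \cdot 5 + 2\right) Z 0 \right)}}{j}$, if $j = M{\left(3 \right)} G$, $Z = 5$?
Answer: $\frac{148}{891} \approx 0.16611$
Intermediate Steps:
$G = \frac{297}{74}$ ($G = 4 + \frac{1}{74} = \frac{297}{74} \approx 4.0135$)
$j = \frac{891}{74}$ ($j = 3 \cdot \frac{297}{74} = \frac{891}{74} \approx 12.041$)
$\frac{A{\left(\left(1 \cdot 5 + 2\right) Z 0 \right)}}{j} = \frac{2 - 4 \left(1 \cdot 5 + 2\right) 5 \cdot 0}{\frac{891}{74}} = \left(2 - 4 \left(5 + 2\right) 5 \cdot 0\right) \frac{74}{891} = \left(2 - 4 \cdot 7 \cdot 5 \cdot 0\right) \frac{74}{891} = \left(2 - 4 \cdot 35 \cdot 0\right) \frac{74}{891} = \left(2 - 0\right) \frac{74}{891} = \left(2 + 0\right) \frac{74}{891} = 2 \cdot \frac{74}{891} = \frac{148}{891}$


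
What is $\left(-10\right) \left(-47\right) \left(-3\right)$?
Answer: $-1410$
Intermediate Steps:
$\left(-10\right) \left(-47\right) \left(-3\right) = 470 \left(-3\right) = -1410$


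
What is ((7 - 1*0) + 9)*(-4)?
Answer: -64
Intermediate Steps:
((7 - 1*0) + 9)*(-4) = ((7 + 0) + 9)*(-4) = (7 + 9)*(-4) = 16*(-4) = -64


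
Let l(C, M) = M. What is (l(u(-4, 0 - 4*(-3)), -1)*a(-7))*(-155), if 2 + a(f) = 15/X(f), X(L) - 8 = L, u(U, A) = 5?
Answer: 2015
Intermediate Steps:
X(L) = 8 + L
a(f) = -2 + 15/(8 + f)
(l(u(-4, 0 - 4*(-3)), -1)*a(-7))*(-155) = -(-1 - 2*(-7))/(8 - 7)*(-155) = -(-1 + 14)/1*(-155) = -13*(-155) = 2015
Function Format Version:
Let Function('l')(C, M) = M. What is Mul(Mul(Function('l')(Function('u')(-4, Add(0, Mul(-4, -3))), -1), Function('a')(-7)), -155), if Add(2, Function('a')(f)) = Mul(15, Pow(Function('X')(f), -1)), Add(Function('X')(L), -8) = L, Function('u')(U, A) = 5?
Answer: 2015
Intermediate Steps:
Function('X')(L) = Add(8, L)
Function('a')(f) = Add(-2, Mul(15, Pow(Add(8, f), -1)))
Mul(Mul(Function('l')(Function('u')(-4, Add(0, Mul(-4, -3))), -1), Function('a')(-7)), -155) = Mul(Mul(-1, Mul(Pow(Add(8, -7), -1), Add(-1, Mul(-2, -7)))), -155) = Mul(Mul(-1, Mul(Pow(1, -1), Add(-1, 14))), -155) = Mul(Mul(-1, Mul(1, 13)), -155) = Mul(Mul(-1, 13), -155) = Mul(-13, -155) = 2015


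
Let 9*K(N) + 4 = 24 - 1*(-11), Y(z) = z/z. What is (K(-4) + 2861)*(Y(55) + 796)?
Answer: 20546660/9 ≈ 2.2830e+6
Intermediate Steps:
Y(z) = 1
K(N) = 31/9 (K(N) = -4/9 + (24 - 1*(-11))/9 = -4/9 + (24 + 11)/9 = -4/9 + (⅑)*35 = -4/9 + 35/9 = 31/9)
(K(-4) + 2861)*(Y(55) + 796) = (31/9 + 2861)*(1 + 796) = (25780/9)*797 = 20546660/9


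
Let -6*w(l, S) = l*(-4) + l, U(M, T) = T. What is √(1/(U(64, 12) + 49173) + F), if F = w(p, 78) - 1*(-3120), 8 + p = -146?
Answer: 2*√204486577385/16395 ≈ 55.163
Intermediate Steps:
p = -154 (p = -8 - 146 = -154)
w(l, S) = l/2 (w(l, S) = -(l*(-4) + l)/6 = -(-4*l + l)/6 = -(-1)*l/2 = l/2)
F = 3043 (F = (½)*(-154) - 1*(-3120) = -77 + 3120 = 3043)
√(1/(U(64, 12) + 49173) + F) = √(1/(12 + 49173) + 3043) = √(1/49185 + 3043) = √(149669956/49185) = 2*√204486577385/16395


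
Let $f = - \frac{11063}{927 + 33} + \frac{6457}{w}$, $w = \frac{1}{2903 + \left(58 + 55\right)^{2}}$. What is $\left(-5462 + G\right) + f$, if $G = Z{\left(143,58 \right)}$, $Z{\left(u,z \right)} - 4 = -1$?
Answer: $\frac{97141088137}{960} \approx 1.0119 \cdot 10^{8}$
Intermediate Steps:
$w = \frac{1}{15672}$ ($w = \frac{1}{2903 + 113^{2}} = \frac{1}{2903 + 12769} = \frac{1}{15672} \approx 6.3808 \cdot 10^{-5}$)
$Z{\left(u,z \right)} = 3$ ($Z{\left(u,z \right)} = 4 - 1 = 3$)
$G = 3$
$f = \frac{97146328777}{960}$ ($f = - \frac{11063}{927 + 33} + 6457 \frac{1}{\frac{1}{15672}} = - \frac{11063}{960} + 6457 \cdot 15672 = \left(-11063\right) \frac{1}{960} + 101194104 = - \frac{11063}{960} + 101194104 = \frac{97146328777}{960} \approx 1.0119 \cdot 10^{8}$)
$\left(-5462 + G\right) + f = \left(-5462 + 3\right) + \frac{97146328777}{960} = -5459 + \frac{97146328777}{960} = \frac{97141088137}{960}$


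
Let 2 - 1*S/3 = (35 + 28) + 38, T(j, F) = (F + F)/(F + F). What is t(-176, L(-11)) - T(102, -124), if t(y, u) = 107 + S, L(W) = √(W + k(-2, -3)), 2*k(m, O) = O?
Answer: -191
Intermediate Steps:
T(j, F) = 1 (T(j, F) = (2*F)/((2*F)) = (2*F)*(1/(2*F)) = 1)
S = -297 (S = 6 - 3*((35 + 28) + 38) = 6 - 3*(63 + 38) = 6 - 3*101 = 6 - 303 = -297)
k(m, O) = O/2
L(W) = √(-3/2 + W) (L(W) = √(W + (½)*(-3)) = √(W - 3/2) = √(-3/2 + W))
t(y, u) = -190 (t(y, u) = 107 - 297 = -190)
t(-176, L(-11)) - T(102, -124) = -190 - 1*1 = -190 - 1 = -191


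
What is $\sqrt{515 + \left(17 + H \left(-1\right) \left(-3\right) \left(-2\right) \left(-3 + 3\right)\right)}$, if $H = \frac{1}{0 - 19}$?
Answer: $2 \sqrt{133} \approx 23.065$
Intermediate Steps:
$H = - \frac{1}{19}$ ($H = \frac{1}{-19} = - \frac{1}{19} \approx -0.052632$)
$\sqrt{515 + \left(17 + H \left(-1\right) \left(-3\right) \left(-2\right) \left(-3 + 3\right)\right)} = \sqrt{515 + \left(17 - \frac{\left(-1\right) \left(-3\right) \left(-2\right) \left(-3 + 3\right)}{19}\right)} = \sqrt{515 + \left(17 - \frac{3 \left(-2\right) 0}{19}\right)} = \sqrt{515 + \left(17 - \frac{\left(-6\right) 0}{19}\right)} = \sqrt{515 + \left(17 - 0\right)} = \sqrt{515 + \left(17 + 0\right)} = \sqrt{515 + 17} = \sqrt{532} = 2 \sqrt{133}$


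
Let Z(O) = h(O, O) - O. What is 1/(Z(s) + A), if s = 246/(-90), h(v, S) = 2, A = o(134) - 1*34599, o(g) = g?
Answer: -15/516904 ≈ -2.9019e-5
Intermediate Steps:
A = -34465 (A = 134 - 1*34599 = 134 - 34599 = -34465)
s = -41/15 (s = 246*(-1/90) = -41/15 ≈ -2.7333)
Z(O) = 2 - O
1/(Z(s) + A) = 1/((2 - 1*(-41/15)) - 34465) = 1/((2 + 41/15) - 34465) = 1/(71/15 - 34465) = 1/(-516904/15) = -15/516904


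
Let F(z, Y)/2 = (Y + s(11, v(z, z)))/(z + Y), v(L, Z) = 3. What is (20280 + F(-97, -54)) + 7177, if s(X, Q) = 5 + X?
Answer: 4146083/151 ≈ 27458.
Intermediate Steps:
F(z, Y) = 2*(16 + Y)/(Y + z) (F(z, Y) = 2*((Y + (5 + 11))/(z + Y)) = 2*((Y + 16)/(Y + z)) = 2*((16 + Y)/(Y + z)) = 2*(16 + Y)/(Y + z))
(20280 + F(-97, -54)) + 7177 = (20280 + 2*(16 - 54)/(-54 - 97)) + 7177 = (20280 + 2*(-38)/(-151)) + 7177 = (20280 + 2*(-1/151)*(-38)) + 7177 = (20280 + 76/151) + 7177 = 3062356/151 + 7177 = 4146083/151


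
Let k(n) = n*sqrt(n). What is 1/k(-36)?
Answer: I/216 ≈ 0.0046296*I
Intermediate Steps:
k(n) = n**(3/2)
1/k(-36) = 1/((-36)**(3/2)) = 1/(-216*I) = I/216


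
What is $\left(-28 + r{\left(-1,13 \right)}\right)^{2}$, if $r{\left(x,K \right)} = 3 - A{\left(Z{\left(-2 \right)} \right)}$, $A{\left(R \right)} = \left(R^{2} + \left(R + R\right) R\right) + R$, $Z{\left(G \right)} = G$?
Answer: $1225$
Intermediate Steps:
$A{\left(R \right)} = R + 3 R^{2}$ ($A{\left(R \right)} = \left(R^{2} + 2 R R\right) + R = \left(R^{2} + 2 R^{2}\right) + R = 3 R^{2} + R = R + 3 R^{2}$)
$r{\left(x,K \right)} = -7$ ($r{\left(x,K \right)} = 3 - - 2 \left(1 + 3 \left(-2\right)\right) = 3 - - 2 \left(1 - 6\right) = 3 - \left(-2\right) \left(-5\right) = 3 - 10 = -7$)
$\left(-28 + r{\left(-1,13 \right)}\right)^{2} = \left(-28 - 7\right)^{2} = \left(-35\right)^{2} = 1225$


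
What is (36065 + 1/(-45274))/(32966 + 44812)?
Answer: 1632806809/3521321172 ≈ 0.46369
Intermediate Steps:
(36065 + 1/(-45274))/(32966 + 44812) = (36065 - 1/45274)/77778 = (1632806809/45274)*(1/77778) = 1632806809/3521321172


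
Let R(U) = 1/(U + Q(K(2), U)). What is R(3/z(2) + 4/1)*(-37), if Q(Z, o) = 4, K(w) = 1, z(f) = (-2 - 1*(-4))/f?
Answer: -37/11 ≈ -3.3636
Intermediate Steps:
z(f) = 2/f (z(f) = (-2 + 4)/f = 2/f)
R(U) = 1/(4 + U) (R(U) = 1/(U + 4) = 1/(4 + U))
R(3/z(2) + 4/1)*(-37) = -37/(4 + (3/((2/2)) + 4/1)) = -37/(4 + (3/((2*(½))) + 4*1)) = -37/(4 + (3/1 + 4)) = -37/(4 + (3*1 + 4)) = -37/(4 + (3 + 4)) = -37/(4 + 7) = -37/11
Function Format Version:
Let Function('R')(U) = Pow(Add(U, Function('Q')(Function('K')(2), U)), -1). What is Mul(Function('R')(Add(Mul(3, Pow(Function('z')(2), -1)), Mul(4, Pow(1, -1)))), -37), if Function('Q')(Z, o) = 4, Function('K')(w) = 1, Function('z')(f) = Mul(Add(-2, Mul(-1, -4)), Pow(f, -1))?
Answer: Rational(-37, 11) ≈ -3.3636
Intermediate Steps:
Function('z')(f) = Mul(2, Pow(f, -1)) (Function('z')(f) = Mul(Add(-2, 4), Pow(f, -1)) = Mul(2, Pow(f, -1)))
Function('R')(U) = Pow(Add(4, U), -1) (Function('R')(U) = Pow(Add(U, 4), -1) = Pow(Add(4, U), -1))
Mul(Function('R')(Add(Mul(3, Pow(Function('z')(2), -1)), Mul(4, Pow(1, -1)))), -37) = Mul(Pow(Add(4, Add(Mul(3, Pow(Mul(2, Pow(2, -1)), -1)), Mul(4, Pow(1, -1)))), -1), -37) = Mul(Pow(Add(4, Add(Mul(3, Pow(Mul(2, Rational(1, 2)), -1)), Mul(4, 1))), -1), -37) = Mul(Pow(Add(4, Add(Mul(3, Pow(1, -1)), 4)), -1), -37) = Mul(Pow(Add(4, Add(Mul(3, 1), 4)), -1), -37) = Mul(Pow(Add(4, Add(3, 4)), -1), -37) = Mul(Pow(Add(4, 7), -1), -37) = Mul(Pow(11, -1), -37) = Mul(Rational(1, 11), -37) = Rational(-37, 11)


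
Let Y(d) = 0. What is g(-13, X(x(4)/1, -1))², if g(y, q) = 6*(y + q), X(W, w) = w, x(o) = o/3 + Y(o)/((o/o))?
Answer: 7056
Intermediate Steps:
x(o) = o/3 (x(o) = o/3 + 0/((o/o)) = o*(⅓) + 0/1 = o/3 + 0*1 = o/3 + 0 = o/3)
g(y, q) = 6*q + 6*y (g(y, q) = 6*(q + y) = 6*q + 6*y)
g(-13, X(x(4)/1, -1))² = (6*(-1) + 6*(-13))² = (-6 - 78)² = (-84)² = 7056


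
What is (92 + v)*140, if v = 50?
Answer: 19880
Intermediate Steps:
(92 + v)*140 = (92 + 50)*140 = 142*140 = 19880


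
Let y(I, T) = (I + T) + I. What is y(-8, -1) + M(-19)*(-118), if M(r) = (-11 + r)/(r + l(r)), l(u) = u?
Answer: -2093/19 ≈ -110.16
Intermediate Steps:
y(I, T) = T + 2*I
M(r) = (-11 + r)/(2*r) (M(r) = (-11 + r)/(r + r) = (-11 + r)/((2*r)) = (-11 + r)*(1/(2*r)) = (-11 + r)/(2*r))
y(-8, -1) + M(-19)*(-118) = (-1 + 2*(-8)) + ((½)*(-11 - 19)/(-19))*(-118) = (-1 - 16) + ((½)*(-1/19)*(-30))*(-118) = -17 + (15/19)*(-118) = -17 - 1770/19 = -2093/19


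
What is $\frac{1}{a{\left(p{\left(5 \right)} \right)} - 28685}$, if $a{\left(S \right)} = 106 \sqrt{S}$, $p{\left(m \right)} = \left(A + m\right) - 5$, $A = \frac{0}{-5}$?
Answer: $- \frac{1}{28685} \approx -3.4861 \cdot 10^{-5}$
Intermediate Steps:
$A = 0$ ($A = 0 \left(- \frac{1}{5}\right) = 0$)
$p{\left(m \right)} = -5 + m$ ($p{\left(m \right)} = \left(0 + m\right) - 5 = m - 5 = -5 + m$)
$\frac{1}{a{\left(p{\left(5 \right)} \right)} - 28685} = \frac{1}{106 \sqrt{-5 + 5} - 28685} = \frac{1}{106 \sqrt{0} - 28685} = \frac{1}{106 \cdot 0 - 28685} = \frac{1}{0 - 28685} = \frac{1}{-28685} = - \frac{1}{28685}$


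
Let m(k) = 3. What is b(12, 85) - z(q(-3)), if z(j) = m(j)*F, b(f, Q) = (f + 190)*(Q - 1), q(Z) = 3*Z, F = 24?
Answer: 16896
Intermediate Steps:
b(f, Q) = (-1 + Q)*(190 + f) (b(f, Q) = (190 + f)*(-1 + Q) = (-1 + Q)*(190 + f))
z(j) = 72 (z(j) = 3*24 = 72)
b(12, 85) - z(q(-3)) = (-190 - 1*12 + 190*85 + 85*12) - 1*72 = (-190 - 12 + 16150 + 1020) - 72 = 16968 - 72 = 16896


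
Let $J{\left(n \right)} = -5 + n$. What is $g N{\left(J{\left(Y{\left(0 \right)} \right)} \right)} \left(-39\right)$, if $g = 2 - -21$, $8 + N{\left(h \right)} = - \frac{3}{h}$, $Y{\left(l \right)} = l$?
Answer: $\frac{33189}{5} \approx 6637.8$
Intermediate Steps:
$N{\left(h \right)} = -8 - \frac{3}{h}$
$g = 23$ ($g = 2 + 21 = 23$)
$g N{\left(J{\left(Y{\left(0 \right)} \right)} \right)} \left(-39\right) = 23 \left(-8 - \frac{3}{-5 + 0}\right) \left(-39\right) = 23 \left(-8 - \frac{3}{-5}\right) \left(-39\right) = 23 \left(-8 - - \frac{3}{5}\right) \left(-39\right) = 23 \left(-8 + \frac{3}{5}\right) \left(-39\right) = 23 \left(- \frac{37}{5}\right) \left(-39\right) = \left(- \frac{851}{5}\right) \left(-39\right) = \frac{33189}{5}$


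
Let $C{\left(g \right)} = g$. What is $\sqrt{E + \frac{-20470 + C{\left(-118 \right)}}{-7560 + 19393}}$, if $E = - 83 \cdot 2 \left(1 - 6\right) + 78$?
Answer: $\frac{8 \sqrt{1982725647}}{11833} \approx 30.104$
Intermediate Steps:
$E = 908$ ($E = - 83 \cdot 2 \left(1 - 6\right) + 78 = - 83 \cdot 2 \left(-5\right) + 78 = \left(-83\right) \left(-10\right) + 78 = 830 + 78 = 908$)
$\sqrt{E + \frac{-20470 + C{\left(-118 \right)}}{-7560 + 19393}} = \sqrt{908 + \frac{-20470 - 118}{-7560 + 19393}} = \sqrt{908 - \frac{20588}{11833}} = \sqrt{\frac{10723776}{11833}} = \frac{8 \sqrt{1982725647}}{11833}$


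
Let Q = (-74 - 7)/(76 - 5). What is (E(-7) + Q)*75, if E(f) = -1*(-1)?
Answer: -750/71 ≈ -10.563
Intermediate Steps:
E(f) = 1
Q = -81/71 ≈ -1.1408
(E(-7) + Q)*75 = (1 - 81/71)*75 = -10/71*75 = -750/71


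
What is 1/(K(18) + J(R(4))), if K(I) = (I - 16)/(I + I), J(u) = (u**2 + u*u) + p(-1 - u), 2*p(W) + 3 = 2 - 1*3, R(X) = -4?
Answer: 18/541 ≈ 0.033272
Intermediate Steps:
p(W) = -2 (p(W) = -3/2 + (2 - 1*3)/2 = -3/2 + (2 - 3)/2 = -3/2 + (1/2)*(-1) = -3/2 - 1/2 = -2)
J(u) = -2 + 2*u**2 (J(u) = (u**2 + u*u) - 2 = (u**2 + u**2) - 2 = 2*u**2 - 2 = -2 + 2*u**2)
K(I) = (-16 + I)/(2*I) (K(I) = (-16 + I)/((2*I)) = (-16 + I)*(1/(2*I)) = (-16 + I)/(2*I))
1/(K(18) + J(R(4))) = 1/((1/2)*(-16 + 18)/18 + (-2 + 2*(-4)**2)) = 1/((1/2)*(1/18)*2 + (-2 + 2*16)) = 1/(1/18 + (-2 + 32)) = 1/(1/18 + 30) = 1/(541/18) = 18/541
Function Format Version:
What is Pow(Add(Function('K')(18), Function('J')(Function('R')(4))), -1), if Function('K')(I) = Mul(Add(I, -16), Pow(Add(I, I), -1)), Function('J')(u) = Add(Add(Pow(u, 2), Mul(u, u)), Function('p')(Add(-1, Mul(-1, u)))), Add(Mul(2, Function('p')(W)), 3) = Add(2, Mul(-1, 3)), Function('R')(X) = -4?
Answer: Rational(18, 541) ≈ 0.033272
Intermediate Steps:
Function('p')(W) = -2 (Function('p')(W) = Add(Rational(-3, 2), Mul(Rational(1, 2), Add(2, Mul(-1, 3)))) = Add(Rational(-3, 2), Mul(Rational(1, 2), Add(2, -3))) = Add(Rational(-3, 2), Mul(Rational(1, 2), -1)) = Add(Rational(-3, 2), Rational(-1, 2)) = -2)
Function('J')(u) = Add(-2, Mul(2, Pow(u, 2))) (Function('J')(u) = Add(Add(Pow(u, 2), Mul(u, u)), -2) = Add(Add(Pow(u, 2), Pow(u, 2)), -2) = Add(Mul(2, Pow(u, 2)), -2) = Add(-2, Mul(2, Pow(u, 2))))
Function('K')(I) = Mul(Rational(1, 2), Pow(I, -1), Add(-16, I)) (Function('K')(I) = Mul(Add(-16, I), Pow(Mul(2, I), -1)) = Mul(Add(-16, I), Mul(Rational(1, 2), Pow(I, -1))) = Mul(Rational(1, 2), Pow(I, -1), Add(-16, I)))
Pow(Add(Function('K')(18), Function('J')(Function('R')(4))), -1) = Pow(Add(Mul(Rational(1, 2), Pow(18, -1), Add(-16, 18)), Add(-2, Mul(2, Pow(-4, 2)))), -1) = Pow(Add(Mul(Rational(1, 2), Rational(1, 18), 2), Add(-2, Mul(2, 16))), -1) = Pow(Add(Rational(1, 18), Add(-2, 32)), -1) = Pow(Add(Rational(1, 18), 30), -1) = Pow(Rational(541, 18), -1) = Rational(18, 541)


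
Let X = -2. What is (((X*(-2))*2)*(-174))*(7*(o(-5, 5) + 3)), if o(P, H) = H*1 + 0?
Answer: -77952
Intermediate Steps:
o(P, H) = H (o(P, H) = H + 0 = H)
(((X*(-2))*2)*(-174))*(7*(o(-5, 5) + 3)) = ((-2*(-2)*2)*(-174))*(7*(5 + 3)) = ((4*2)*(-174))*(7*8) = (8*(-174))*56 = -1392*56 = -77952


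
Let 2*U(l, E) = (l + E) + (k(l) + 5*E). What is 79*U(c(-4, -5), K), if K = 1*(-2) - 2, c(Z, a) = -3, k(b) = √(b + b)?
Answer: -2133/2 + 79*I*√6/2 ≈ -1066.5 + 96.755*I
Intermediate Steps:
k(b) = √2*√b (k(b) = √(2*b) = √2*√b)
K = -4 (K = -2 - 2 = -4)
U(l, E) = l/2 + 3*E + √2*√l/2 (U(l, E) = ((l + E) + (√2*√l + 5*E))/2 = ((E + l) + (5*E + √2*√l))/2 = (l + 6*E + √2*√l)/2 = l/2 + 3*E + √2*√l/2)
79*U(c(-4, -5), K) = 79*((½)*(-3) + 3*(-4) + √2*√(-3)/2) = 79*(-3/2 - 12 + √2*(I*√3)/2) = 79*(-3/2 - 12 + I*√6/2) = 79*(-27/2 + I*√6/2) = -2133/2 + 79*I*√6/2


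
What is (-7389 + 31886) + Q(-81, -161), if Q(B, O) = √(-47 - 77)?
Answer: 24497 + 2*I*√31 ≈ 24497.0 + 11.136*I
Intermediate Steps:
Q(B, O) = 2*I*√31 (Q(B, O) = √(-124) = 2*I*√31)
(-7389 + 31886) + Q(-81, -161) = (-7389 + 31886) + 2*I*√31 = 24497 + 2*I*√31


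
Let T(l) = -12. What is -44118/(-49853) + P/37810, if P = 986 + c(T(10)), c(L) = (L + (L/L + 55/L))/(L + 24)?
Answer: 13014507019/14285875680 ≈ 0.91101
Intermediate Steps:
c(L) = (1 + L + 55/L)/(24 + L) (c(L) = (L + (1 + 55/L))/(24 + L) = (1 + L + 55/L)/(24 + L))
P = 141797/144 (P = 986 + (55 - 12 + (-12)²)/((-12)*(24 - 12)) = 986 - 1/12*(55 - 12 + 144)/12 = 986 - 1/12*1/12*187 = 986 - 187/144 = 141797/144 ≈ 984.70)
-44118/(-49853) + P/37810 = -44118/(-49853) + (141797/144)/37810 = -44118*(-1/49853) + (141797/144)*(1/37810) = 44118/49853 + 7463/286560 = 13014507019/14285875680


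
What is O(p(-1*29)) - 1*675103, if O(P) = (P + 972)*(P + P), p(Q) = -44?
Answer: -756767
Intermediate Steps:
O(P) = 2*P*(972 + P) (O(P) = (972 + P)*(2*P) = 2*P*(972 + P))
O(p(-1*29)) - 1*675103 = 2*(-44)*(972 - 44) - 1*675103 = 2*(-44)*928 - 675103 = -81664 - 675103 = -756767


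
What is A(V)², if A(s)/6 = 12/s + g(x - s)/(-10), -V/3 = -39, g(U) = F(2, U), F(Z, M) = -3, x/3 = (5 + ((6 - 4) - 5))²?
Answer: 24649/4225 ≈ 5.8341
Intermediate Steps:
x = 12 (x = 3*(5 + ((6 - 4) - 5))² = 3*(5 + (2 - 5))² = 3*(5 - 3)² = 3*2² = 3*4 = 12)
g(U) = -3
V = 117 (V = -3*(-39) = 117)
A(s) = 9/5 + 72/s (A(s) = 6*(12/s - 3/(-10)) = 6*(12/s - 3*(-⅒)) = 6*(12/s + 3/10) = 6*(3/10 + 12/s) = 9/5 + 72/s)
A(V)² = (9/5 + 72/117)² = (9/5 + 72*(1/117))² = (9/5 + 8/13)² = (157/65)² = 24649/4225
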